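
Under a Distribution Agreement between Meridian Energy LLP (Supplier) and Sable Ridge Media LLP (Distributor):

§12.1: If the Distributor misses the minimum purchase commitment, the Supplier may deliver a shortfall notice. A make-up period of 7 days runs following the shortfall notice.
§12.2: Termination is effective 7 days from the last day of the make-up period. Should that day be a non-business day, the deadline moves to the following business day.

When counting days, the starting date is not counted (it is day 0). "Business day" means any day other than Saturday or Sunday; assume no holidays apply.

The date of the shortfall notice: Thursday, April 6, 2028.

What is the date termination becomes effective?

Adding 7 calendar days to April 6, 2028 gives April 13, 2028, which is the last day of the make-up period.
The date termination becomes effective: April 13, 2028 + 7 days = April 20, 2028. April 20, 2028 is a Thursday, so no roll-forward applies.

April 20, 2028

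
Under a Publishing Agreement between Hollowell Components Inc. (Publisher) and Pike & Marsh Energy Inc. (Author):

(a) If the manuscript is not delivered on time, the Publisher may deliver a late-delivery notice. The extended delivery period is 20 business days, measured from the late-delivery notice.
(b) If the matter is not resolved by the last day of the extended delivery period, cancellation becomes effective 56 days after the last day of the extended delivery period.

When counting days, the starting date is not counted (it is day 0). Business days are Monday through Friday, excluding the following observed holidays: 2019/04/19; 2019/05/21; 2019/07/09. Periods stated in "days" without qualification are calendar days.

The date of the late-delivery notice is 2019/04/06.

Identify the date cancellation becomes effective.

2019/07/01

The last day of the extended delivery period: 20 business days after Saturday, 2019/04/06, skipping weekends and the listed holiday on Apr 19 — Apr 8, Apr 9, Apr 10, Apr 11, …, May 2, May 3, May 6 — lands on Monday, 2019/05/06.
The date cancellation becomes effective: 56 calendar days after 2019/05/06 is 2019/07/01.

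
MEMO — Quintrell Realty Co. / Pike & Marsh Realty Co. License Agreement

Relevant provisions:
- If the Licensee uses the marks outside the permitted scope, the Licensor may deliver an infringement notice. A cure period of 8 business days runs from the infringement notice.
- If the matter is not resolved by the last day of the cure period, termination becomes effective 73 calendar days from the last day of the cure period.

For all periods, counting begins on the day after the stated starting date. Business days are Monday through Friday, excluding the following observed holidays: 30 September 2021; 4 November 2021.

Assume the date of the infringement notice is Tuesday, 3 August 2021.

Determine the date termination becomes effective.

25 October 2021

The last day of the cure period: counting 8 business days from Tuesday, 3 August 2021 (Aug 4, Aug 5, Aug 6, Aug 9, Aug 10, Aug 11, Aug 12, Aug 13, skipping weekends) reaches Friday, 13 August 2021.
Adding 73 calendar days to 13 August 2021 gives 25 October 2021, which is the date termination becomes effective.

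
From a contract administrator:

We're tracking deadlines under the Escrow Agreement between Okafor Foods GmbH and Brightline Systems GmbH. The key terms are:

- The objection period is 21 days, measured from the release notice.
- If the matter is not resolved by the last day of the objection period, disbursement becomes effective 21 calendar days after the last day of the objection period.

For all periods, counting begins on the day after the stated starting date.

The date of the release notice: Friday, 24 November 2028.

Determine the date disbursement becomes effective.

5 January 2029

The last day of the objection period: 24 November 2028 + 21 days = 15 December 2028.
The date disbursement becomes effective: 15 December 2028 + 21 days = 5 January 2029.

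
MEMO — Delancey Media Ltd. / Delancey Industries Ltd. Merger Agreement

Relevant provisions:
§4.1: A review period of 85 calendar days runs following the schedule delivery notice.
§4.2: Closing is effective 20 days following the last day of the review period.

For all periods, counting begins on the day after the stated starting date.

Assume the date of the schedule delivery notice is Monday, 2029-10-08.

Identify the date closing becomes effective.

The last day of the review period: 2029-10-08 + 85 days = 2030-01-01.
Adding 20 calendar days to 2030-01-01 gives 2030-01-21, which is the date closing becomes effective.

2030-01-21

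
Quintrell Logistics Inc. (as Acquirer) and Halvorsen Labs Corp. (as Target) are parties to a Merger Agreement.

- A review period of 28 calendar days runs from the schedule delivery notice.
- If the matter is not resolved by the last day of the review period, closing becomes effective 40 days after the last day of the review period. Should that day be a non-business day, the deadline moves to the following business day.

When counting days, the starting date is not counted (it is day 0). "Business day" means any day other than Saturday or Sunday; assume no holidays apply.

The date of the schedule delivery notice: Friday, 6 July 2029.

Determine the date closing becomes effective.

12 September 2029

Adding 28 calendar days to 6 July 2029 gives 3 August 2029, which is the last day of the review period.
The date closing becomes effective: 40 calendar days after 3 August 2029 is 12 September 2029. 12 September 2029 is a Wednesday, so no roll-forward applies.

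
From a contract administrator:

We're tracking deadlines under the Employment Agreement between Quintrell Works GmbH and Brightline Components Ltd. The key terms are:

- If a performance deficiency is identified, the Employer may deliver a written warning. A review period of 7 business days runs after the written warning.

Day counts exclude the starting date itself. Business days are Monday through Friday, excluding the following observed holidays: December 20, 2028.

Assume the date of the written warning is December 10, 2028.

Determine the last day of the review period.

December 19, 2028

From Sunday, December 10, 2028, 7 business days (Dec 11, Dec 12, Dec 13, Dec 14, Dec 15, Dec 18, Dec 19, skipping weekends) brings us to Tuesday, December 19, 2028, which is the last day of the review period.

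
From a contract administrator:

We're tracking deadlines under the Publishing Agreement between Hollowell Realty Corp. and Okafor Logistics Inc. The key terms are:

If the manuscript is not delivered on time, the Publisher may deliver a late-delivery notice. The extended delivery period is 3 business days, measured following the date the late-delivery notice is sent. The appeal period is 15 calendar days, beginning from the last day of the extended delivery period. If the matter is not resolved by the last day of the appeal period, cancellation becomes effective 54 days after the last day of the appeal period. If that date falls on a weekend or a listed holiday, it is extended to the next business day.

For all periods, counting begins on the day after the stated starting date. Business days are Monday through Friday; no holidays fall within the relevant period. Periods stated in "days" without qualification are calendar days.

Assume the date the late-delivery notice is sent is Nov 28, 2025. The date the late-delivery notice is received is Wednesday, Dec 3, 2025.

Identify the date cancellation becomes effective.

Feb 10, 2026

From Friday, Nov 28, 2025, 3 business days (Dec 1, Dec 2, Dec 3, skipping weekends) brings us to Wednesday, Dec 3, 2025, which is the last day of the extended delivery period.
The last day of the appeal period: Dec 3, 2025 + 15 days = Dec 18, 2025.
The date cancellation becomes effective: Dec 18, 2025 + 54 days = Feb 10, 2026. Feb 10, 2026 is a Tuesday, so no roll-forward applies.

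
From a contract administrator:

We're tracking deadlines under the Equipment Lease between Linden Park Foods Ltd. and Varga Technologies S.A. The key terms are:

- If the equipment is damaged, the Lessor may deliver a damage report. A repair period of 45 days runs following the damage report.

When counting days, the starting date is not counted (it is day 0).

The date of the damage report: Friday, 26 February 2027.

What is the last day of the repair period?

12 April 2027

Adding 45 calendar days to 26 February 2027 gives 12 April 2027, which is the last day of the repair period.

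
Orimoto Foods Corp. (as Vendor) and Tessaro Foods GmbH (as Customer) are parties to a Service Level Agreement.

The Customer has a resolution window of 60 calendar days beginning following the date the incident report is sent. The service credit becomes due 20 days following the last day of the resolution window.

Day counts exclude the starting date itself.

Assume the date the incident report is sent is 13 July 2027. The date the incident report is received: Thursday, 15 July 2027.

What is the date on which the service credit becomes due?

The last day of the resolution window: 13 July 2027 + 60 days = 11 September 2027.
The date on which the service credit becomes due: 20 calendar days after 11 September 2027 is 1 October 2027.

1 October 2027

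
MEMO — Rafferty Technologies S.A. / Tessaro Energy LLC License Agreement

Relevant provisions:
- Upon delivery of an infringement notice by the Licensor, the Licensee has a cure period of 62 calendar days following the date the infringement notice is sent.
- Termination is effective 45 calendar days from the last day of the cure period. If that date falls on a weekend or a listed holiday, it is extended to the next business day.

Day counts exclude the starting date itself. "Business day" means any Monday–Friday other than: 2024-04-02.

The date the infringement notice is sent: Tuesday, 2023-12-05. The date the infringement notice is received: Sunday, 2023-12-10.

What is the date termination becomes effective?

The last day of the cure period: 2023-12-05 + 62 days = 2024-02-05.
The date termination becomes effective: 45 calendar days after 2024-02-05 is 2024-03-21. 2024-03-21 is a Thursday and is not a listed holiday, so no roll-forward applies.

2024-03-21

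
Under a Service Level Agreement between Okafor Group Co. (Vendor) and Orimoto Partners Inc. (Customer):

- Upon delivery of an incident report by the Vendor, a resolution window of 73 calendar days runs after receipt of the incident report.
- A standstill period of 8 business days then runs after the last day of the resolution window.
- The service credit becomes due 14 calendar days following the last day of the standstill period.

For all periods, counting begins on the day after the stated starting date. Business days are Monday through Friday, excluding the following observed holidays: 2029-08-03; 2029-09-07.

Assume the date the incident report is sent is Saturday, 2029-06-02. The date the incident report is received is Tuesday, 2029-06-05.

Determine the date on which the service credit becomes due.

The last day of the resolution window: 73 calendar days after 2029-06-05 is 2029-08-17.
The last day of the standstill period: counting 8 business days from Friday, 2029-08-17 (Aug 20, Aug 21, Aug 22, Aug 23, Aug 24, Aug 27, Aug 28, Aug 29, skipping weekends) reaches Wednesday, 2029-08-29.
The date on which the service credit becomes due: 14 calendar days after 2029-08-29 is 2029-09-12.

2029-09-12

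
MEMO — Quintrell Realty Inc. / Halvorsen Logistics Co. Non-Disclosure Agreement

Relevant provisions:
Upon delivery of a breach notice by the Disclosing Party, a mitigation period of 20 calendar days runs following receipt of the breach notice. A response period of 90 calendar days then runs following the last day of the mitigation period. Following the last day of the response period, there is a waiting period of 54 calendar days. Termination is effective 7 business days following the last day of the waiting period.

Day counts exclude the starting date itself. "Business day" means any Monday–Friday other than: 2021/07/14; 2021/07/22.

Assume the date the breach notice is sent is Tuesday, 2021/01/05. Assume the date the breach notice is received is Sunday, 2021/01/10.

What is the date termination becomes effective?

Adding 20 calendar days to 2021/01/10 gives 2021/01/30, which is the last day of the mitigation period.
The last day of the response period: 90 calendar days after 2021/01/30 is 2021/04/30.
Adding 54 calendar days to 2021/04/30 gives 2021/06/23, which is the last day of the waiting period.
From Wednesday, 2021/06/23, 7 business days (Jun 24, Jun 25, Jun 28, Jun 29, Jun 30, Jul 1, Jul 2, skipping weekends) brings us to Friday, 2021/07/02, which is the date termination becomes effective.

2021/07/02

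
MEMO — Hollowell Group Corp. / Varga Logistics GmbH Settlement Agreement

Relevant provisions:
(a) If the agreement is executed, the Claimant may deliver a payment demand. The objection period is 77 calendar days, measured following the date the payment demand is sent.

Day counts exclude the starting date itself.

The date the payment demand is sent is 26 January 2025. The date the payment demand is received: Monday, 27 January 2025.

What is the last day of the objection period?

13 April 2025

The last day of the objection period: 77 calendar days after 26 January 2025 is 13 April 2025.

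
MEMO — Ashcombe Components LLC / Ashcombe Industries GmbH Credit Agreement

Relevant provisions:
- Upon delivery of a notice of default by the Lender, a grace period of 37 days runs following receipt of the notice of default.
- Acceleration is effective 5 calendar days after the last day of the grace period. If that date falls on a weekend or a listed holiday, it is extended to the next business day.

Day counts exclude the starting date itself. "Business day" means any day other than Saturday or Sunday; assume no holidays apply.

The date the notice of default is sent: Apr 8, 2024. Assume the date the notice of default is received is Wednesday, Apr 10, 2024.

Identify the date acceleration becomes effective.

May 22, 2024

The last day of the grace period: Apr 10, 2024 + 37 days = May 17, 2024.
Adding 5 calendar days to May 17, 2024 gives May 22, 2024, which is the date acceleration becomes effective. May 22, 2024 is a Wednesday, so no roll-forward applies.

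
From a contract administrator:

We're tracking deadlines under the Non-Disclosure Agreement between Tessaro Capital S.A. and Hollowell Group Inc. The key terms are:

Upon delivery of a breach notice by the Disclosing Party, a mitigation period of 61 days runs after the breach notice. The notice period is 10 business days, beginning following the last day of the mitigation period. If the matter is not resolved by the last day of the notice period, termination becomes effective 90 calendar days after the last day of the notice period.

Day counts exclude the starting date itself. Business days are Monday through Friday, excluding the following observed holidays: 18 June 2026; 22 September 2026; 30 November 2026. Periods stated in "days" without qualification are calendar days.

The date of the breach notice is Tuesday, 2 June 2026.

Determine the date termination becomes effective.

12 November 2026

The last day of the mitigation period: 61 calendar days after 2 June 2026 is 2 August 2026.
The last day of the notice period: counting 10 business days from Sunday, 2 August 2026 (Aug 3, Aug 4, Aug 5, Aug 6, Aug 7, Aug 10, Aug 11, Aug 12, Aug 13, Aug 14, skipping weekends) reaches Friday, 14 August 2026.
Adding 90 calendar days to 14 August 2026 gives 12 November 2026, which is the date termination becomes effective.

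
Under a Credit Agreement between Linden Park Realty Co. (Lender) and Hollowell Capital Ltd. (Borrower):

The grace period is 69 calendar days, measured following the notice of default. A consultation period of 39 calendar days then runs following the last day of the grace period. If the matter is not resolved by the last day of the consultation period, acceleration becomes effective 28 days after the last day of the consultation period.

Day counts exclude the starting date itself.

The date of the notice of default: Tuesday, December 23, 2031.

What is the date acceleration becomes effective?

Adding 69 calendar days to December 23, 2031 gives March 1, 2032, which is the last day of the grace period.
The last day of the consultation period: 39 calendar days after March 1, 2032 is April 9, 2032.
The date acceleration becomes effective: 28 calendar days after April 9, 2032 is May 7, 2032.

May 7, 2032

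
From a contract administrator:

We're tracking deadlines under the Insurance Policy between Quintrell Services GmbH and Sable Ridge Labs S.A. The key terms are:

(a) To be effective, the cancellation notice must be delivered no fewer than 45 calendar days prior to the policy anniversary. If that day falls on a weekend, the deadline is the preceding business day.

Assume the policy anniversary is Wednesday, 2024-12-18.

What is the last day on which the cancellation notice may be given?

Counting back 45 calendar days from 2024-12-18 gives 2024-11-03. That is a Sunday, so the deadline moves back to Friday, 2024-11-01.

2024-11-01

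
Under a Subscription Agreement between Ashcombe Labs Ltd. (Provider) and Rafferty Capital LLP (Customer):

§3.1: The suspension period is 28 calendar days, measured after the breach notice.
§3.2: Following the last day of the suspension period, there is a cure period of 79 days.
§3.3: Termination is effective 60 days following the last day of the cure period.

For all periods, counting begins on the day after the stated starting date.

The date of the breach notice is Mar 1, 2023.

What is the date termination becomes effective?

The last day of the suspension period: 28 calendar days after Mar 1, 2023 is Mar 29, 2023.
The last day of the cure period: 79 calendar days after Mar 29, 2023 is Jun 16, 2023.
The date termination becomes effective: 60 calendar days after Jun 16, 2023 is Aug 15, 2023.

Aug 15, 2023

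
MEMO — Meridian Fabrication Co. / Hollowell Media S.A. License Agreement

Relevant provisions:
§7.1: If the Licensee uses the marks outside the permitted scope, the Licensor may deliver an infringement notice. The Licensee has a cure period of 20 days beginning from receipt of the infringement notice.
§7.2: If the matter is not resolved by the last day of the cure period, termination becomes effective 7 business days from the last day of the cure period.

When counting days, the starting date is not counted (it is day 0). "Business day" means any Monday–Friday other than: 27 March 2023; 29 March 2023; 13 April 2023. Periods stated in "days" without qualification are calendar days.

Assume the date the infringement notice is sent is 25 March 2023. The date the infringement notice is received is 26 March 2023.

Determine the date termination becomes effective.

25 April 2023

Adding 20 calendar days to 26 March 2023 gives 15 April 2023, which is the last day of the cure period.
From Saturday, 15 April 2023, 7 business days (Apr 17, Apr 18, Apr 19, Apr 20, Apr 21, Apr 24, Apr 25, skipping weekends) brings us to Tuesday, 25 April 2023, which is the date termination becomes effective.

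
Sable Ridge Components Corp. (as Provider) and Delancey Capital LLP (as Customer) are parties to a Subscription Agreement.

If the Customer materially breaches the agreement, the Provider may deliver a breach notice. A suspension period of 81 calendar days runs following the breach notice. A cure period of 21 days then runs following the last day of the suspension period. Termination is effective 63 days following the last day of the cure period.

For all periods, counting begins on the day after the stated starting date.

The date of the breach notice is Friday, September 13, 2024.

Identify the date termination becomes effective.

The last day of the suspension period: September 13, 2024 + 81 days = December 3, 2024.
The last day of the cure period: December 3, 2024 + 21 days = December 24, 2024.
The date termination becomes effective: 63 calendar days after December 24, 2024 is February 25, 2025.

February 25, 2025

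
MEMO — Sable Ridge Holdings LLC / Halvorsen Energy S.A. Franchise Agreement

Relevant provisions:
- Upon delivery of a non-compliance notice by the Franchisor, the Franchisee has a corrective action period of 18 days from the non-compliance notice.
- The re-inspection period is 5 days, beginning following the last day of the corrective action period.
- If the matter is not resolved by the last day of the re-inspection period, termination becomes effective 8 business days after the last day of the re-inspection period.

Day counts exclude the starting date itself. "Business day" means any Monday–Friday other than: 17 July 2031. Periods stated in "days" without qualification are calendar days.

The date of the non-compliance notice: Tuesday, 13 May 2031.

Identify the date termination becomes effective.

The last day of the corrective action period: 18 calendar days after 13 May 2031 is 31 May 2031.
The last day of the re-inspection period: 31 May 2031 + 5 days = 5 June 2031.
The date termination becomes effective: counting 8 business days from Thursday, 5 June 2031 (Jun 6, Jun 9, Jun 10, Jun 11, Jun 12, Jun 13, Jun 16, Jun 17, skipping weekends) reaches Tuesday, 17 June 2031.

17 June 2031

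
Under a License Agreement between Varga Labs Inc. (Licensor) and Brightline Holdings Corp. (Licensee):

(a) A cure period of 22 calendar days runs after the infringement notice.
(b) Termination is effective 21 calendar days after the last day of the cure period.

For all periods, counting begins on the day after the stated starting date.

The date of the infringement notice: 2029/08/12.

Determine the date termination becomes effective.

2029/09/24

The last day of the cure period: 22 calendar days after 2029/08/12 is 2029/09/03.
The date termination becomes effective: 21 calendar days after 2029/09/03 is 2029/09/24.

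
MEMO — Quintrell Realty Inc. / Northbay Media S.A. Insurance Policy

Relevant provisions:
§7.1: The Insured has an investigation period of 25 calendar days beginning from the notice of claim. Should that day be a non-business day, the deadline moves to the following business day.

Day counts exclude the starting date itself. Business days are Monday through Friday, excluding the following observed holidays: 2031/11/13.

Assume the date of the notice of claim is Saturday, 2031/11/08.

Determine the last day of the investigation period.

2031/12/03

The last day of the investigation period: 25 calendar days after 2031/11/08 is 2031/12/03. 2031/12/03 is a Wednesday and is not a listed holiday, so no roll-forward applies.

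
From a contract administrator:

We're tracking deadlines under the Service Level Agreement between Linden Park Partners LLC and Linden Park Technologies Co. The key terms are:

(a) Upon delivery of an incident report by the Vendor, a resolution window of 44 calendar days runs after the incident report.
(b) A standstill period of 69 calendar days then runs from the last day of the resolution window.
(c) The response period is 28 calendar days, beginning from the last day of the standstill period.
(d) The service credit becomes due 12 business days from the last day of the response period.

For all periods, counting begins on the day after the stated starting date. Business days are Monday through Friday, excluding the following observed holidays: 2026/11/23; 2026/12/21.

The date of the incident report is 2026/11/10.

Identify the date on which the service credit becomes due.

Adding 44 calendar days to 2026/11/10 gives 2026/12/24, which is the last day of the resolution window.
The last day of the standstill period: 69 calendar days after 2026/12/24 is 2027/03/03.
Adding 28 calendar days to 2027/03/03 gives 2027/03/31, which is the last day of the response period.
The date on which the service credit becomes due: counting 12 business days from Wednesday, 2027/03/31 (Apr 1, Apr 2, Apr 5, Apr 6, …, Apr 14, Apr 15, Apr 16, skipping weekends) reaches Friday, 2027/04/16.

2027/04/16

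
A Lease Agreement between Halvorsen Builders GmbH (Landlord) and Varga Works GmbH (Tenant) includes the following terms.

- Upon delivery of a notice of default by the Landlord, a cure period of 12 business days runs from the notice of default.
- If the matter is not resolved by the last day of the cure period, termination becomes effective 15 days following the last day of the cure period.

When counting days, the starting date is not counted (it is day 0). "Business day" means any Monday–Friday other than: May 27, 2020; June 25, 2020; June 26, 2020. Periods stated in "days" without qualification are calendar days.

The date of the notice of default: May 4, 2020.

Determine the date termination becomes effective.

The last day of the cure period: 12 business days after Monday, May 4, 2020, skipping weekends — May 5, May 6, May 7, May 8, …, May 18, May 19, May 20 — lands on Wednesday, May 20, 2020.
Adding 15 calendar days to May 20, 2020 gives June 4, 2020, which is the date termination becomes effective.

June 4, 2020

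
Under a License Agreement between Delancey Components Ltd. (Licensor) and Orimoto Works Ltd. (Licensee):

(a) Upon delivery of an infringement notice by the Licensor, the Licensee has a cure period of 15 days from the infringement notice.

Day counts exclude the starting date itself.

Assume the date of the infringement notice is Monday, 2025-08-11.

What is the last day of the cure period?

The last day of the cure period: 2025-08-11 + 15 days = 2025-08-26.

2025-08-26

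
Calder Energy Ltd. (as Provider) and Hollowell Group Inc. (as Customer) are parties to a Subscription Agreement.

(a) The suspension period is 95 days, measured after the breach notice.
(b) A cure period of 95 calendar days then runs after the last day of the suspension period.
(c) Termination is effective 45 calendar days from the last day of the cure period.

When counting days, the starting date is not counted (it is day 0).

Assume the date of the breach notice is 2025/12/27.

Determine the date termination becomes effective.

2026/08/19

The last day of the suspension period: 2025/12/27 + 95 days = 2026/04/01.
The last day of the cure period: 95 calendar days after 2026/04/01 is 2026/07/05.
The date termination becomes effective: 45 calendar days after 2026/07/05 is 2026/08/19.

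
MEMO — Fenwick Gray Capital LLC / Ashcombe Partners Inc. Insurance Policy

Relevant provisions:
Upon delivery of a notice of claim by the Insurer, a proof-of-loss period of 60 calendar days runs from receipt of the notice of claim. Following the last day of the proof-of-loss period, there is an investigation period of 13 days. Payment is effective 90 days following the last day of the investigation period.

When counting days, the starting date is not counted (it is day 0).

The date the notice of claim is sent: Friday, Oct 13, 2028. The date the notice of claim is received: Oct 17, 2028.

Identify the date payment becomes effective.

Mar 29, 2029

Adding 60 calendar days to Oct 17, 2028 gives Dec 16, 2028, which is the last day of the proof-of-loss period.
The last day of the investigation period: Dec 16, 2028 + 13 days = Dec 29, 2028.
The date payment becomes effective: Dec 29, 2028 + 90 days = Mar 29, 2029.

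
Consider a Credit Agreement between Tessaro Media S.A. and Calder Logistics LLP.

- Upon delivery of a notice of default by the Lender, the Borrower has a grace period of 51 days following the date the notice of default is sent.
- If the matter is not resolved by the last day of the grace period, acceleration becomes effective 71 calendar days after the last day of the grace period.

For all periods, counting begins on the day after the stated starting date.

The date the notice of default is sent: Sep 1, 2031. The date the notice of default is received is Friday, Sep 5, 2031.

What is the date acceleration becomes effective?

Jan 1, 2032

The last day of the grace period: Sep 1, 2031 + 51 days = Oct 22, 2031.
The date acceleration becomes effective: Oct 22, 2031 + 71 days = Jan 1, 2032.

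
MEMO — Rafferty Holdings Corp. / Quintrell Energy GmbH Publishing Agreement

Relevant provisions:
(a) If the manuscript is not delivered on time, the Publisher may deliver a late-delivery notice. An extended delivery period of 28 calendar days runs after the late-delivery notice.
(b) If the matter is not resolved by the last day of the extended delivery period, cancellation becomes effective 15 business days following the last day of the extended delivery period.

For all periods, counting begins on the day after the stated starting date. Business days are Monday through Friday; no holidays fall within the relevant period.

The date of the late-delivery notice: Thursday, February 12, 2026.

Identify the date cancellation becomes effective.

April 2, 2026

The last day of the extended delivery period: February 12, 2026 + 28 days = March 12, 2026.
The date cancellation becomes effective: 15 business days after Thursday, March 12, 2026, skipping weekends — Mar 13, Mar 16, Mar 17, Mar 18, …, Mar 31, Apr 1, Apr 2 — lands on Thursday, April 2, 2026.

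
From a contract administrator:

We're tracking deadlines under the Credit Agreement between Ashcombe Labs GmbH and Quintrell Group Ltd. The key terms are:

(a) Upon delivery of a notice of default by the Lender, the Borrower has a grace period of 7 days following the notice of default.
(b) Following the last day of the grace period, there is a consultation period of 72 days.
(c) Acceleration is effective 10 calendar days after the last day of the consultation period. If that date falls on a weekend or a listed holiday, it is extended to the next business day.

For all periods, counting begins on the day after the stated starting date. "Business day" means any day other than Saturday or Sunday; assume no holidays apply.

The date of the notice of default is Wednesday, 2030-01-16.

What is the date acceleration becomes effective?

Adding 7 calendar days to 2030-01-16 gives 2030-01-23, which is the last day of the grace period.
Adding 72 calendar days to 2030-01-23 gives 2030-04-05, which is the last day of the consultation period.
The date acceleration becomes effective: 10 calendar days after 2030-04-05 is 2030-04-15. 2030-04-15 is a Monday, so no roll-forward applies.

2030-04-15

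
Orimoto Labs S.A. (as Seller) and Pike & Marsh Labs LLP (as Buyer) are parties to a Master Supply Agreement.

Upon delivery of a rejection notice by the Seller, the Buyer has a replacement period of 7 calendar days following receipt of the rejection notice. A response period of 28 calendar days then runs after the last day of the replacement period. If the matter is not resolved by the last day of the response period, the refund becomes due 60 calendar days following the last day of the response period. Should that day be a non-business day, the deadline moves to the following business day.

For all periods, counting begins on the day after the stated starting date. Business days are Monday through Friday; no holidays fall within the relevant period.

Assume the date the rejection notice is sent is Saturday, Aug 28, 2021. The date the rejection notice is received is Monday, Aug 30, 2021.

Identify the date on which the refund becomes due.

The last day of the replacement period: Aug 30, 2021 + 7 days = Sep 6, 2021.
Adding 28 calendar days to Sep 6, 2021 gives Oct 4, 2021, which is the last day of the response period.
The date on which the refund becomes due: 60 calendar days after Oct 4, 2021 is Dec 3, 2021. Dec 3, 2021 is a Friday, so no roll-forward applies.

Dec 3, 2021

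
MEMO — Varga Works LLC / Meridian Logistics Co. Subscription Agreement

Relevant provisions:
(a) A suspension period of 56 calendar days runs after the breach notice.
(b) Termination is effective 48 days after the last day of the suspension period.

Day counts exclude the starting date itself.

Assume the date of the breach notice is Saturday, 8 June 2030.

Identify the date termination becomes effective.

Adding 56 calendar days to 8 June 2030 gives 3 August 2030, which is the last day of the suspension period.
The date termination becomes effective: 48 calendar days after 3 August 2030 is 20 September 2030.

20 September 2030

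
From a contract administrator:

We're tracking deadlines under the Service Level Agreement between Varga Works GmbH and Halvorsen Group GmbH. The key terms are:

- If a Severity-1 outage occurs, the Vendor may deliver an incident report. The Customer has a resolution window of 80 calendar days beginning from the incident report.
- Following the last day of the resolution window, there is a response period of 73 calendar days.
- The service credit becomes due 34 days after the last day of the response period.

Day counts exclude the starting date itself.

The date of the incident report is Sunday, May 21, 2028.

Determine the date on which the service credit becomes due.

The last day of the resolution window: 80 calendar days after May 21, 2028 is August 9, 2028.
Adding 73 calendar days to August 9, 2028 gives October 21, 2028, which is the last day of the response period.
The date on which the service credit becomes due: October 21, 2028 + 34 days = November 24, 2028.

November 24, 2028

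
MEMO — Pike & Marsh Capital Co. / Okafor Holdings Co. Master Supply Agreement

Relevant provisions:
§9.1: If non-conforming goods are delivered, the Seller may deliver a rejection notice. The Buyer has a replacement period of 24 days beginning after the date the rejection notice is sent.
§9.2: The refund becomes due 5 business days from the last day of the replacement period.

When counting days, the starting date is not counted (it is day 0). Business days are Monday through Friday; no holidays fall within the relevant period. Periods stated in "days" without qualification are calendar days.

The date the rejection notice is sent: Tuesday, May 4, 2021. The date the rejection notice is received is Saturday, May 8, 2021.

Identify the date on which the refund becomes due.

Adding 24 calendar days to May 4, 2021 gives May 28, 2021, which is the last day of the replacement period.
From Friday, May 28, 2021, 5 business days (May 31, Jun 1, Jun 2, Jun 3, Jun 4, skipping weekends) brings us to Friday, Jun 4, 2021, which is the date on which the refund becomes due.

Jun 4, 2021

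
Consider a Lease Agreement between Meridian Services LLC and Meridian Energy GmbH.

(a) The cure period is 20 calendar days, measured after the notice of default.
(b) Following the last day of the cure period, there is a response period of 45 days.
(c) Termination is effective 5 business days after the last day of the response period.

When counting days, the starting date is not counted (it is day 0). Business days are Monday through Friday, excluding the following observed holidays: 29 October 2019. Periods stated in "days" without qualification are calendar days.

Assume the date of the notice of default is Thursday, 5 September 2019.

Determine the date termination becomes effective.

15 November 2019

The last day of the cure period: 20 calendar days after 5 September 2019 is 25 September 2019.
Adding 45 calendar days to 25 September 2019 gives 9 November 2019, which is the last day of the response period.
The date termination becomes effective: 5 business days after Saturday, 9 November 2019, skipping weekends — Nov 11, Nov 12, Nov 13, Nov 14, Nov 15 — lands on Friday, 15 November 2019.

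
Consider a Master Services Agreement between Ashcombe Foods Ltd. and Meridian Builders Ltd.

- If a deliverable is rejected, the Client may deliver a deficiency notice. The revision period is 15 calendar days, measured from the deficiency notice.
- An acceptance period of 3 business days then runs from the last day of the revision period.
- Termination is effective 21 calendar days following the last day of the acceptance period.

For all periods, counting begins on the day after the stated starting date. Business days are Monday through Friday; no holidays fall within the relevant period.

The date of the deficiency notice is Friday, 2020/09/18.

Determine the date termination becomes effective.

Adding 15 calendar days to 2020/09/18 gives 2020/10/03, which is the last day of the revision period.
From Saturday, 2020/10/03, 3 business days (Oct 5, Oct 6, Oct 7, skipping weekends) brings us to Wednesday, 2020/10/07, which is the last day of the acceptance period.
Adding 21 calendar days to 2020/10/07 gives 2020/10/28, which is the date termination becomes effective.

2020/10/28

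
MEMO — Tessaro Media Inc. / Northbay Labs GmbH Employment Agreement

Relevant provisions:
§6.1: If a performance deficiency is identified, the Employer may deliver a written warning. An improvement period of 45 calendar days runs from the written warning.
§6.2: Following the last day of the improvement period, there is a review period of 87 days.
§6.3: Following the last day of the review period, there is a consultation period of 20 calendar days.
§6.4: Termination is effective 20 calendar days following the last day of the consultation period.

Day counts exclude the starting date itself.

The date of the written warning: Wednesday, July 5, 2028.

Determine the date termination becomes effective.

December 24, 2028

The last day of the improvement period: 45 calendar days after July 5, 2028 is August 19, 2028.
The last day of the review period: August 19, 2028 + 87 days = November 14, 2028.
The last day of the consultation period: November 14, 2028 + 20 days = December 4, 2028.
Adding 20 calendar days to December 4, 2028 gives December 24, 2028, which is the date termination becomes effective.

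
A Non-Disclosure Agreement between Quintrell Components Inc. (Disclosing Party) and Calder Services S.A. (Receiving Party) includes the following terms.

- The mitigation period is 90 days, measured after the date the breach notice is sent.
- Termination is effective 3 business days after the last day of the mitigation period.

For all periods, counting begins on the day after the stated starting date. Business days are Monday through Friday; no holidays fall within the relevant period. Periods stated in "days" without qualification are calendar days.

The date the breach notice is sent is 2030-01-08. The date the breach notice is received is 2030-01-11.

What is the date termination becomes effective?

2030-04-11

The last day of the mitigation period: 2030-01-08 + 90 days = 2030-04-08.
The date termination becomes effective: counting 3 business days from Monday, 2030-04-08 (Apr 9, Apr 10, Apr 11, skipping weekends) reaches Thursday, 2030-04-11.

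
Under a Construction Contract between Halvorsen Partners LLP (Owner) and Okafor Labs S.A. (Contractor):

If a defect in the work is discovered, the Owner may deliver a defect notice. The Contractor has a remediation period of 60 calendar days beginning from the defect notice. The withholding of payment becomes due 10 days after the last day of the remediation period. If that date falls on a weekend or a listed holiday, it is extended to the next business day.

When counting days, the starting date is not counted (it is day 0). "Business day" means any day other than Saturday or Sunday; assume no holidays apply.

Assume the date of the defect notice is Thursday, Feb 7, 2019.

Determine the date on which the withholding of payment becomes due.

Apr 18, 2019

The last day of the remediation period: 60 calendar days after Feb 7, 2019 is Apr 8, 2019.
The date on which the withholding of payment becomes due: Apr 8, 2019 + 10 days = Apr 18, 2019. Apr 18, 2019 is a Thursday, so no roll-forward applies.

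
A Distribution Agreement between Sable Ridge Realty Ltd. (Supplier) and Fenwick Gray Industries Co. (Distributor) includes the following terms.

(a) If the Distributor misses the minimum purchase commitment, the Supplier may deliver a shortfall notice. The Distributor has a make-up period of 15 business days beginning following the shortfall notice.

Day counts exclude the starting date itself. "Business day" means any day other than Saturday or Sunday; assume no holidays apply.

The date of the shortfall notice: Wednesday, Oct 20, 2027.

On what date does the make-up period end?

Nov 10, 2027

The last day of the make-up period: counting 15 business days from Wednesday, Oct 20, 2027 (Oct 21, Oct 22, Oct 25, Oct 26, …, Nov 8, Nov 9, Nov 10, skipping weekends) reaches Wednesday, Nov 10, 2027.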